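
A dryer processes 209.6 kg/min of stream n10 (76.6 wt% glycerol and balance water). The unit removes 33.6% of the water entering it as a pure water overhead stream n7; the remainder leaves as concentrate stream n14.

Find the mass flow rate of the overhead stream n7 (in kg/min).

water entering = 209.6×0.234 = 49.046 kg/min; overhead removed = 0.336×49.046 = 16.48 kg/min.

16.48 kg/min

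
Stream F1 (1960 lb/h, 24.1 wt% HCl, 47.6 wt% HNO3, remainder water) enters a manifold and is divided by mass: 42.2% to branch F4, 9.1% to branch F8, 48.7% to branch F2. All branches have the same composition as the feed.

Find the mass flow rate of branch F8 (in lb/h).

Branch F8 flow = 0.091×1960 = 178.36 lb/h.

178.4 lb/h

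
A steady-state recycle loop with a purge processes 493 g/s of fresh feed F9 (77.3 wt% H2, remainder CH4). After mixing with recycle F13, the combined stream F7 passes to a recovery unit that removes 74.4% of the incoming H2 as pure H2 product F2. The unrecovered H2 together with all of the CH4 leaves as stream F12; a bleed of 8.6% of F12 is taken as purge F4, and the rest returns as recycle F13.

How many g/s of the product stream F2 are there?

H2 in F7: m_A = 493×0.773 + (1−0.086)·(1−0.744)·m_A, so m_A = 381.09/0.7660 = 497.49 g/s.
Product F2 = 0.744×497.49 = 370.14 g/s.

370.1 g/s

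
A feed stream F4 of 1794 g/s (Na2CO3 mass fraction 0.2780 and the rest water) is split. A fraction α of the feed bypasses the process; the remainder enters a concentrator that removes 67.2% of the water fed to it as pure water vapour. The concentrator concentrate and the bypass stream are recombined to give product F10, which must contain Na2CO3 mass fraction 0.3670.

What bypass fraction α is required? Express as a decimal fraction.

All 1794×0.278 = 498.73 g/s of Na2CO3 reaches F10, so F10 = 498.73/0.367 = 1358.9 g/s and vapour = 435.06 g/s.
The evaporator receives (1−α)·1794 of feed at 0.722 water and removes 0.672 of that water:
0.672×0.722×(1−α)×1794 = 435.06
(1−α) = 435.06/870.42 = 0.4998;  α = 0.5002.

0.500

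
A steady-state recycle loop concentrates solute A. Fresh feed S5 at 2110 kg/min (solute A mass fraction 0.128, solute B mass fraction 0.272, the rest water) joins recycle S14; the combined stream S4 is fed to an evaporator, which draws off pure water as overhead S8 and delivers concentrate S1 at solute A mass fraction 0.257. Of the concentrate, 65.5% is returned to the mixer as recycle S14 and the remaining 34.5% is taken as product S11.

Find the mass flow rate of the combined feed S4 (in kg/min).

4105 kg/min

Overall solute A balance (none leaves overhead): solute A in fresh feed = solute A in product, i.e. 2110×0.128 = (1−0.655)·S1·0.257.
S1 = 270.08/(0.257×0.345) = 3046.1 kg/min.
Recycle S14 = 0.655×3046.1 = 1995.2 kg/min.
Combined feed S4 = 2110 + 1995.2 = 4105.2 kg/min.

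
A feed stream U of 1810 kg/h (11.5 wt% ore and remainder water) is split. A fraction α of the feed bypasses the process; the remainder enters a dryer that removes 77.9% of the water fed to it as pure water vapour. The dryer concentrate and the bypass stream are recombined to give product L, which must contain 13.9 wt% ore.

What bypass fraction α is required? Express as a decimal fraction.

0.750

All 1810×0.115 = 208.15 kg/h of ore reaches L, so L = 208.15/0.139 = 1497.5 kg/h and vapour = 312.52 kg/h.
The evaporator receives (1−α)·1810 of feed at 0.885 water and removes 0.779 of that water:
0.779×0.885×(1−α)×1810 = 312.52
(1−α) = 312.52/1247.8 = 0.2504;  α = 0.7496.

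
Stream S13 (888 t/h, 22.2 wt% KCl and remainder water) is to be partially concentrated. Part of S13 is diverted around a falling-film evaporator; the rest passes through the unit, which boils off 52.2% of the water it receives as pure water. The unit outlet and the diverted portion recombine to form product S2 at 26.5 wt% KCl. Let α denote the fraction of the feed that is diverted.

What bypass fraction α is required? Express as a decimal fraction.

0.600

All 888×0.222 = 197.14 t/h of KCl reaches S2, so S2 = 197.14/0.265 = 743.91 t/h and vapour = 144.09 t/h.
The evaporator receives (1−α)·888 of feed at 0.778 water and removes 0.522 of that water:
0.522×0.778×(1−α)×888 = 144.09
(1−α) = 144.09/360.63 = 0.3996;  α = 0.6004.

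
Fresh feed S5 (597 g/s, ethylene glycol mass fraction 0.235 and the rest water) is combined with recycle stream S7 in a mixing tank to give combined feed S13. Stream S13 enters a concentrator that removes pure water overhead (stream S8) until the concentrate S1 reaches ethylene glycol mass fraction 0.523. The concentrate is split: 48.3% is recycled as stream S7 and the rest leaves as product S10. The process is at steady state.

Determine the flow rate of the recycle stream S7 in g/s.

Overall ethylene glycol balance (none leaves overhead): ethylene glycol in fresh feed = ethylene glycol in product, i.e. 597×0.235 = (1−0.483)·S1·0.523.
S1 = 140.29/(0.523×0.517) = 518.86 g/s.
Recycle S7 = 0.483×518.86 = 250.61 g/s.

250.6 g/s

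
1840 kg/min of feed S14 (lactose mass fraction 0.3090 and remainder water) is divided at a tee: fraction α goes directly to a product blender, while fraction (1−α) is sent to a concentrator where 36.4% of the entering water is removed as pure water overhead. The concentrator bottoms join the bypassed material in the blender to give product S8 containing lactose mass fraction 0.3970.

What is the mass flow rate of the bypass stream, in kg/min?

All 1840×0.309 = 568.56 kg/min of lactose reaches S8, so S8 = 568.56/0.397 = 1432.1 kg/min and vapour = 407.86 kg/min.
The evaporator receives (1−α)·1840 of feed at 0.691 water and removes 0.364 of that water:
0.364×0.691×(1−α)×1840 = 407.86
(1−α) = 407.86/462.8 = 0.8813;  α = 0.1187.
Bypass flow = 0.1187×1840 = 218.45 kg/min.

218.4 kg/min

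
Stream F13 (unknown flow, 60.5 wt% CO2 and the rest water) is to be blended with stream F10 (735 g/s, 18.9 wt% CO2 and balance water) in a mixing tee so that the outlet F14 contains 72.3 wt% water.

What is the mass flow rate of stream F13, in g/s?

Let F13 be the unknown flow. Total out = 735 + F13.
water balance: 596.09 + 0.395·F13 = 0.723·(735 + F13)
(0.395 − 0.723)·F13 = 0.723×735 − 596.09 = -64.68
F13 = -64.68 / -0.328 = 197.2 g/s

197.2 g/s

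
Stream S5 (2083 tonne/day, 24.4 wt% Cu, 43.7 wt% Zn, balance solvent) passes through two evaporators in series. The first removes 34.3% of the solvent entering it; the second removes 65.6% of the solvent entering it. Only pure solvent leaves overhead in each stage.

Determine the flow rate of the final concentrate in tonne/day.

solvent in feed = 2083×0.319 = 664.48 tonne/day.
After stage 1: solvent left = (1−0.343)×664.48 = 436.56; stream total = 1855.1 tonne/day.
After stage 2: solvent left = (1−0.656)×436.56 = 150.18; final concentrate = 1568.7 tonne/day.

1569 tonne/day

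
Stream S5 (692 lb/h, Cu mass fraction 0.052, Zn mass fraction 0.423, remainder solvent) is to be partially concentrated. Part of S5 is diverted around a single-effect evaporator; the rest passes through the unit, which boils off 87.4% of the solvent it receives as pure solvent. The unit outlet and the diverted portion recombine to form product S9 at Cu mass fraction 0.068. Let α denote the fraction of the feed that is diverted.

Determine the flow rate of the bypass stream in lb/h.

337.1 lb/h

All 692×0.052 = 35.984 lb/h of Cu reaches S9, so S9 = 35.984/0.068 = 529.18 lb/h and vapour = 162.82 lb/h.
The evaporator receives (1−α)·692 of feed at 0.525 solvent and removes 0.874 of that solvent:
0.874×0.525×(1−α)×692 = 162.82
(1−α) = 162.82/317.52 = 0.5128;  α = 0.4872.
Bypass flow = 0.4872×692 = 337.15 lb/h.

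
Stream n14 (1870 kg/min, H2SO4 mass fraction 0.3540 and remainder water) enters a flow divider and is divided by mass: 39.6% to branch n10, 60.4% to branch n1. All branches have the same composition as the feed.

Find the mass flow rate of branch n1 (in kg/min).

1129 kg/min

Branch n1 flow = 0.604×1870 = 1129.5 kg/min.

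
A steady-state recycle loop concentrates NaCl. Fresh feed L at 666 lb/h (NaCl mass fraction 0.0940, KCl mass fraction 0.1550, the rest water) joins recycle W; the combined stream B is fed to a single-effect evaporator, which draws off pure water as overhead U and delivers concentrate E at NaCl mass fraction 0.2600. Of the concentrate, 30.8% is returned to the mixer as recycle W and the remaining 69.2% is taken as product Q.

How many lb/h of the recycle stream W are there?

Overall NaCl balance (none leaves overhead): NaCl in fresh feed = NaCl in product, i.e. 666×0.094 = (1−0.308)·E·0.260.
E = 62.604/(0.260×0.692) = 347.95 lb/h.
Recycle W = 0.308×347.95 = 107.17 lb/h.

107.2 lb/h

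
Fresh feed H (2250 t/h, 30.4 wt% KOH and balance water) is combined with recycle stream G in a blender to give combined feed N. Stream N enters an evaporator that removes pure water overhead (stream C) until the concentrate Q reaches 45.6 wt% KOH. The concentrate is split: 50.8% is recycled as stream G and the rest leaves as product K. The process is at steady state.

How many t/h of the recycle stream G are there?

1549 t/h

Overall KOH balance (none leaves overhead): KOH in fresh feed = KOH in product, i.e. 2250×0.304 = (1−0.508)·Q·0.456.
Q = 684/(0.456×0.492) = 3048.8 t/h.
Recycle G = 0.508×3048.8 = 1548.8 t/h.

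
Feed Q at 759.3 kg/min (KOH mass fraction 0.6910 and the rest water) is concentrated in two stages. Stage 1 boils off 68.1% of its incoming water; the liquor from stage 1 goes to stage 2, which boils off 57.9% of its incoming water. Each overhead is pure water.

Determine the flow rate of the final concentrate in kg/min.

556.2 kg/min

water in feed = 759.3×0.309 = 234.62 kg/min.
After stage 1: water left = (1−0.681)×234.62 = 74.845; stream total = 599.52 kg/min.
After stage 2: water left = (1−0.579)×74.845 = 31.51; final concentrate = 556.19 kg/min.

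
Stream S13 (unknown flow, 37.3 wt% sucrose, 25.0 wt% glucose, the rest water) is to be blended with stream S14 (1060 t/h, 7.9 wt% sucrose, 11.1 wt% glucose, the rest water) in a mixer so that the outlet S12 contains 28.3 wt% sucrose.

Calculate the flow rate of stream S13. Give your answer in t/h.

Let S13 be the unknown flow. Total out = 1060 + S13.
sucrose balance: 83.74 + 0.373·S13 = 0.283·(1060 + S13)
(0.373 − 0.283)·S13 = 0.283×1060 − 83.74 = 216.24
S13 = 216.24 / 0.090 = 2402.7 t/h

2403 t/h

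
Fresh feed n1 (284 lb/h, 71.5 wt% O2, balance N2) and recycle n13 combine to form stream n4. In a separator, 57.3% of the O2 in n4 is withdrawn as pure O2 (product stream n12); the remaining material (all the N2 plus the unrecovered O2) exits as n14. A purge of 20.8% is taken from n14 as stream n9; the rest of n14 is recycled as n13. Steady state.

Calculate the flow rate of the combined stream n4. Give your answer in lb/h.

696 lb/h

N2 enters only via n1 and leaves only via the purge: 284×0.285 = 0.208×(N2 in n14), and the separator passes all N2, so N2 in n4 = N2 in n14 = 389.13 lb/h.
O2 in n4: m_A = 284×0.715 + (1−0.208)·(1−0.573)·m_A, so m_A = 203.06/0.6618 = 306.82 lb/h.
n4 = 306.82 + 389.13 = 695.96 lb/h.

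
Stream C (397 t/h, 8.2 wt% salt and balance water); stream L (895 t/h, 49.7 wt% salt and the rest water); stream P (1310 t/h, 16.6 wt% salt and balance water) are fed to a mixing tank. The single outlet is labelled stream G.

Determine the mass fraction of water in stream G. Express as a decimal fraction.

0.733

Total flow out = 397 + 895 + 1310 = 2602 t/h.
water in = 397×0.918 + 895×0.503 + 1310×0.834 = 1907.2 t/h.
water mass fraction in G = 1907.2/2602 = 0.733.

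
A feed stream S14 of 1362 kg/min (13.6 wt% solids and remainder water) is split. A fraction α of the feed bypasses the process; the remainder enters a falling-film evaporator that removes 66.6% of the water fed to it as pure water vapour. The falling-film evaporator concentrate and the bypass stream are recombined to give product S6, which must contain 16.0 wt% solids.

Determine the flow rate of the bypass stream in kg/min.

All 1362×0.136 = 185.23 kg/min of solids reaches S6, so S6 = 185.23/0.160 = 1157.7 kg/min and vapour = 204.3 kg/min.
The evaporator receives (1−α)·1362 of feed at 0.864 water and removes 0.666 of that water:
0.666×0.864×(1−α)×1362 = 204.3
(1−α) = 204.3/783.73 = 0.2607;  α = 0.7393.
Bypass flow = 0.7393×1362 = 1007 kg/min.

1007 kg/min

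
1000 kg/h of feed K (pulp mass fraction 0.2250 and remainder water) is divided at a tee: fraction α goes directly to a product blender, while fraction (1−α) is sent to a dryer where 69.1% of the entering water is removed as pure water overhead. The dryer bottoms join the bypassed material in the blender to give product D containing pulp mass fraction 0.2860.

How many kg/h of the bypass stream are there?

All 1000×0.225 = 225 kg/h of pulp reaches D, so D = 225/0.286 = 786.71 kg/h and vapour = 213.29 kg/h.
The evaporator receives (1−α)·1000 of feed at 0.775 water and removes 0.691 of that water:
0.691×0.775×(1−α)×1000 = 213.29
(1−α) = 213.29/535.52 = 0.3983;  α = 0.6017.
Bypass flow = 0.6017×1000 = 601.72 kg/h.

601.7 kg/h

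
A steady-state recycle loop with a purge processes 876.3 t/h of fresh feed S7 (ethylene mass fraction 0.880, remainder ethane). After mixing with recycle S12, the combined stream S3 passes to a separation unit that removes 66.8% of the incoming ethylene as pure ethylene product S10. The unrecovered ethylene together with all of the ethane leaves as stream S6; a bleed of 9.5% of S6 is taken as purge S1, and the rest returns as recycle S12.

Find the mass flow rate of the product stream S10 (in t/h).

ethylene in S3: m_A = 876.3×0.880 + (1−0.095)·(1−0.668)·m_A, so m_A = 771.14/0.6995 = 1102.4 t/h.
Product S10 = 0.668×1102.4 = 736.38 t/h.

736.4 t/h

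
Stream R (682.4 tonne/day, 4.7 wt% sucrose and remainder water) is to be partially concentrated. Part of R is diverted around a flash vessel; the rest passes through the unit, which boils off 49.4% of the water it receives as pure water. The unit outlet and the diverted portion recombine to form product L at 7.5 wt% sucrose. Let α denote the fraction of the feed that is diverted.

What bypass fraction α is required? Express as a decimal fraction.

All 682.4×0.047 = 32.073 tonne/day of sucrose reaches L, so L = 32.073/0.075 = 427.64 tonne/day and vapour = 254.76 tonne/day.
The evaporator receives (1−α)·682.4 of feed at 0.953 water and removes 0.494 of that water:
0.494×0.953×(1−α)×682.4 = 254.76
(1−α) = 254.76/321.26 = 0.7930;  α = 0.2070.

0.207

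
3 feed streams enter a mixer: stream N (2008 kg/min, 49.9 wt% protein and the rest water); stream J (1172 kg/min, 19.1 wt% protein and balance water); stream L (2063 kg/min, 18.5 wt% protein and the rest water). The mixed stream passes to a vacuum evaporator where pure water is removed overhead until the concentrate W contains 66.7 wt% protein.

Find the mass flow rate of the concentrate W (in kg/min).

protein entering = 2008×0.499 + 1172×0.191 + 2063×0.185 = 1607.5 kg/min.
All protein reports to W, so W = 1607.5/0.667 = 2410 kg/min.

2410 kg/min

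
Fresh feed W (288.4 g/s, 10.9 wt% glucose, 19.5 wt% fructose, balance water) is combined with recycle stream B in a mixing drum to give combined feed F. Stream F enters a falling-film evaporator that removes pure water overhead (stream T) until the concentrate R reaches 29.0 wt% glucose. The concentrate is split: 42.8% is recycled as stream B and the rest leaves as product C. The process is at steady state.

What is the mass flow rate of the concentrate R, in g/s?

189.5 g/s

Overall glucose balance (none leaves overhead): glucose in fresh feed = glucose in product, i.e. 288.4×0.109 = (1−0.428)·R·0.290.
R = 31.436/(0.290×0.572) = 189.51 g/s.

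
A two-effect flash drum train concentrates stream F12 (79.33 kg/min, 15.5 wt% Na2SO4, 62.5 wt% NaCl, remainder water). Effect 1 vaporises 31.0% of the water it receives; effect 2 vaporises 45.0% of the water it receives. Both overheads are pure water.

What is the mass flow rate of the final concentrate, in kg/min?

water in feed = 79.33×0.220 = 17.453 kg/min.
After stage 1: water left = (1−0.310)×17.453 = 12.042; stream total = 73.92 kg/min.
After stage 2: water left = (1−0.450)×12.042 = 6.6233; final concentrate = 68.501 kg/min.

68.5 kg/min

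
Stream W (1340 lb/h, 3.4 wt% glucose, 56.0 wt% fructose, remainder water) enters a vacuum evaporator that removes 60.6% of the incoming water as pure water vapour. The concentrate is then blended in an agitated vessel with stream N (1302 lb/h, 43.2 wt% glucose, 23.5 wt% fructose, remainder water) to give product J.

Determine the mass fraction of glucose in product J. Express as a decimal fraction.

Vapour removed = 0.606×0.406×1340 = 329.69 lb/h; concentrate = 1010.3 lb/h.
glucose reaching the mixer = 45.56 (from concentrate) + 1302×0.432 = 608.02 lb/h.
Product flow = 1010.3 + 1302 = 2312.3 lb/h; glucose fraction = 0.263.

0.263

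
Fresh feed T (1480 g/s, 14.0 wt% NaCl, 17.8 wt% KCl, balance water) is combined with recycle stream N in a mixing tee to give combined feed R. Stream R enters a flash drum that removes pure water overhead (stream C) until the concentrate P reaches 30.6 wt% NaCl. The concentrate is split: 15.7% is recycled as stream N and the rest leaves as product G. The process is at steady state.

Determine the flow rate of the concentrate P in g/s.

803.2 g/s

Overall NaCl balance (none leaves overhead): NaCl in fresh feed = NaCl in product, i.e. 1480×0.140 = (1−0.157)·P·0.306.
P = 207.2/(0.306×0.843) = 803.23 g/s.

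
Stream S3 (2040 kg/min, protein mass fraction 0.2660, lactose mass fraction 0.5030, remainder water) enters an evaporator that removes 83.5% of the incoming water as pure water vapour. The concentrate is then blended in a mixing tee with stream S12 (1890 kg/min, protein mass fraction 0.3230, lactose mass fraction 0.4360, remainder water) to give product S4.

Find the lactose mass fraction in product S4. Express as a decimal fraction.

0.5232

Vapour removed = 0.835×0.231×2040 = 393.49 kg/min; concentrate = 1646.5 kg/min.
lactose reaching the mixer = 1026.1 (from concentrate) + 1890×0.436 = 1850.2 kg/min.
Product flow = 1646.5 + 1890 = 3536.5 kg/min; lactose fraction = 0.5232.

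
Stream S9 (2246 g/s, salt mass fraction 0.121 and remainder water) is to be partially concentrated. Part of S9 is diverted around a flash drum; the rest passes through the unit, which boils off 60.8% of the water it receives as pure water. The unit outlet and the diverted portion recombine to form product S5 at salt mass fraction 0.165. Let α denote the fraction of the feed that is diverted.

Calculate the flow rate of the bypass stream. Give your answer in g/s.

All 2246×0.121 = 271.77 g/s of salt reaches S5, so S5 = 271.77/0.165 = 1647.1 g/s and vapour = 598.93 g/s.
The evaporator receives (1−α)·2246 of feed at 0.879 water and removes 0.608 of that water:
0.608×0.879×(1−α)×2246 = 598.93
(1−α) = 598.93/1200.3 = 0.4990;  α = 0.5010.
Bypass flow = 0.5010×2246 = 1125.3 g/s.

1125 g/s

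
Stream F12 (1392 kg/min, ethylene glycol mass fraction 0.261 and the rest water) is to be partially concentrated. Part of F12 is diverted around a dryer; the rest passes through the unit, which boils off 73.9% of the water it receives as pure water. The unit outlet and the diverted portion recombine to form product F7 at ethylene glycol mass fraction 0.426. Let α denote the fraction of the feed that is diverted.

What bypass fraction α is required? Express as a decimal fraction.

All 1392×0.261 = 363.31 kg/min of ethylene glycol reaches F7, so F7 = 363.31/0.426 = 852.85 kg/min and vapour = 539.15 kg/min.
The evaporator receives (1−α)·1392 of feed at 0.739 water and removes 0.739 of that water:
0.739×0.739×(1−α)×1392 = 539.15
(1−α) = 539.15/760.2 = 0.7092;  α = 0.2908.

0.291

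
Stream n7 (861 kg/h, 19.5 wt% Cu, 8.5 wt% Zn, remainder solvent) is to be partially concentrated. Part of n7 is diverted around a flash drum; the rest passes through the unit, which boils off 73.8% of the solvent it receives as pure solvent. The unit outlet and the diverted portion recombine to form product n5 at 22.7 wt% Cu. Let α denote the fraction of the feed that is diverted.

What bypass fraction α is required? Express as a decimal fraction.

0.735

All 861×0.195 = 167.9 kg/h of Cu reaches n5, so n5 = 167.9/0.227 = 739.63 kg/h and vapour = 121.37 kg/h.
The evaporator receives (1−α)·861 of feed at 0.720 solvent and removes 0.738 of that solvent:
0.738×0.720×(1−α)×861 = 121.37
(1−α) = 121.37/457.5 = 0.2653;  α = 0.7347.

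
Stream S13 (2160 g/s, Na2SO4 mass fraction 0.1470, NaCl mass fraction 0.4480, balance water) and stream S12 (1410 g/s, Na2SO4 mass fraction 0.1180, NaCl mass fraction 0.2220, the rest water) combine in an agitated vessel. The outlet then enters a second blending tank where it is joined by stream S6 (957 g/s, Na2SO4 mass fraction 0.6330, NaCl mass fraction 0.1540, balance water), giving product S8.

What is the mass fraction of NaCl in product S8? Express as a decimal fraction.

0.3155

Overall, product flow = 4527 g/s.
NaCl in = 2160×0.448 + 1410×0.222 + 957×0.154 = 1428.1 g/s.
NaCl fraction in S8 = 0.3155.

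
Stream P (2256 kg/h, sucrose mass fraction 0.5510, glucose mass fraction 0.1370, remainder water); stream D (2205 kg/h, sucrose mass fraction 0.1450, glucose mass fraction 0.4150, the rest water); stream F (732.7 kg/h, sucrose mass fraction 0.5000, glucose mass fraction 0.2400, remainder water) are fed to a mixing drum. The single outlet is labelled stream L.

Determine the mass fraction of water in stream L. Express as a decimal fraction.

Total flow out = 2256 + 2205 + 732.7 = 5193.7 kg/h.
water in = 2256×0.312 + 2205×0.440 + 732.7×0.260 = 1864.6 kg/h.
water mass fraction in L = 1864.6/5193.7 = 0.3590.

0.3590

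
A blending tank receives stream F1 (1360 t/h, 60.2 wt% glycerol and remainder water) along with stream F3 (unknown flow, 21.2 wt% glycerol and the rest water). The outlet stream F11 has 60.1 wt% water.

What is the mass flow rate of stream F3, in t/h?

Let F3 be the unknown flow. Total out = 1360 + F3.
water balance: 541.28 + 0.788·F3 = 0.601·(1360 + F3)
(0.788 − 0.601)·F3 = 0.601×1360 − 541.28 = 276.08
F3 = 276.08 / 0.187 = 1476.4 t/h

1476 t/h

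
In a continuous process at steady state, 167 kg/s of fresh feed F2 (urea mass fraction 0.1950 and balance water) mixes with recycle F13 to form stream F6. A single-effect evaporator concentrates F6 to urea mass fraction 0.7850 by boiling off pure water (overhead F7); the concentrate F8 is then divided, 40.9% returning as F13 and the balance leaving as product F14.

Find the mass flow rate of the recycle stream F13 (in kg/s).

Overall urea balance (none leaves overhead): urea in fresh feed = urea in product, i.e. 167×0.195 = (1−0.409)·F8·0.785.
F8 = 32.565/(0.785×0.591) = 70.193 kg/s.
Recycle F13 = 0.409×70.193 = 28.709 kg/s.

28.71 kg/s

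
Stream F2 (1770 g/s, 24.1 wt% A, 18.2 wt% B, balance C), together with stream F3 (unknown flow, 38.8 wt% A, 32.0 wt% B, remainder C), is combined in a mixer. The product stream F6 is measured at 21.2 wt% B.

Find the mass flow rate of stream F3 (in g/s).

Let F3 be the unknown flow. Total out = 1770 + F3.
B balance: 322.14 + 0.320·F3 = 0.212·(1770 + F3)
(0.320 − 0.212)·F3 = 0.212×1770 − 322.14 = 53.1
F3 = 53.1 / 0.108 = 491.67 g/s

491.7 g/s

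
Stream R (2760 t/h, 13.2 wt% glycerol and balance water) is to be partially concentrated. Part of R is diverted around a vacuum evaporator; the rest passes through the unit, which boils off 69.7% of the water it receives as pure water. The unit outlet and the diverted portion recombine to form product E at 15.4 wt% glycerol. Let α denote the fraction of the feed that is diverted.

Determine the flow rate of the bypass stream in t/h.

2108 t/h

All 2760×0.132 = 364.32 t/h of glycerol reaches E, so E = 364.32/0.154 = 2365.7 t/h and vapour = 394.29 t/h.
The evaporator receives (1−α)·2760 of feed at 0.868 water and removes 0.697 of that water:
0.697×0.868×(1−α)×2760 = 394.29
(1−α) = 394.29/1669.8 = 0.2361;  α = 0.7639.
Bypass flow = 0.7639×2760 = 2108.3 t/h.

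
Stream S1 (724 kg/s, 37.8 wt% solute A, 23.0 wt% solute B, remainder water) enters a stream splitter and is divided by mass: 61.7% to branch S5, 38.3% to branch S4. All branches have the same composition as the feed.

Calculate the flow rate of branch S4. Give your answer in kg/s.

Branch S4 flow = 0.383×724 = 277.29 kg/s.

277.3 kg/s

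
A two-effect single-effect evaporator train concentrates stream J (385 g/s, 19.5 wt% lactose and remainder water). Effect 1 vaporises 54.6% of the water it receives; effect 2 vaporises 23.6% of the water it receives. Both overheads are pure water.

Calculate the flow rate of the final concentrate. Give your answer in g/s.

water in feed = 385×0.805 = 309.93 g/s.
After stage 1: water left = (1−0.546)×309.93 = 140.71; stream total = 215.78 g/s.
After stage 2: water left = (1−0.236)×140.71 = 107.5; final concentrate = 182.57 g/s.

182.6 g/s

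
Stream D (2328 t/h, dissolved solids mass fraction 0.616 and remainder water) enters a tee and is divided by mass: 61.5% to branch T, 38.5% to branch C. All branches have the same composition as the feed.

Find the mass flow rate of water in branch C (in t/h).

344.2 t/h

Branch C total = 0.385×2328 = 896.28 t/h.
water in C = 0.384×896.28 = 344.17 t/h.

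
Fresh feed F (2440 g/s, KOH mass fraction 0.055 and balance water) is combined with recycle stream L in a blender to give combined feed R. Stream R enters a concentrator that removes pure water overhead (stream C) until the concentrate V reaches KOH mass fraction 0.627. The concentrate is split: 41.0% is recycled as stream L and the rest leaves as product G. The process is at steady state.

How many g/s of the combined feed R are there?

2589 g/s

Overall KOH balance (none leaves overhead): KOH in fresh feed = KOH in product, i.e. 2440×0.055 = (1−0.410)·V·0.627.
V = 134.2/(0.627×0.590) = 362.77 g/s.
Recycle L = 0.410×362.77 = 148.74 g/s.
Combined feed R = 2440 + 148.74 = 2588.7 g/s.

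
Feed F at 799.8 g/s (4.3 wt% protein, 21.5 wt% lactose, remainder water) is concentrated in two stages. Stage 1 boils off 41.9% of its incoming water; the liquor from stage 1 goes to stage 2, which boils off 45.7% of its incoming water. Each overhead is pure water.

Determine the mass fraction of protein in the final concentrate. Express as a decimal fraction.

0.087

water in feed = 799.8×0.742 = 593.45 g/s.
After stage 1: water left = (1−0.419)×593.45 = 344.8; stream total = 551.14 g/s.
After stage 2: water left = (1−0.457)×344.8 = 187.22; final concentrate = 393.57 g/s.
protein fraction = 34.391/393.57 = 0.087.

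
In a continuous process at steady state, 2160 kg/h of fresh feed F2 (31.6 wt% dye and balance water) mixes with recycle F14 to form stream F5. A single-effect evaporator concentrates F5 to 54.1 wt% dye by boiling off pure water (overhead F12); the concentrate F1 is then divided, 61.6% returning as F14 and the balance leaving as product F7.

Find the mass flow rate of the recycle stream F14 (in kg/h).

2024 kg/h

Overall dye balance (none leaves overhead): dye in fresh feed = dye in product, i.e. 2160×0.316 = (1−0.616)·F1·0.541.
F1 = 682.56/(0.541×0.384) = 3285.6 kg/h.
Recycle F14 = 0.616×3285.6 = 2023.9 kg/h.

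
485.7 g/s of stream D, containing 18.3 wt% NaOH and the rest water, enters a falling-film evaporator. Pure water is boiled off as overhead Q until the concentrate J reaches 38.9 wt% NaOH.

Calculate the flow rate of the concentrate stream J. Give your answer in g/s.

228.5 g/s

NaOH is conserved: 485.7×0.183 = 88.883 g/s all reports to the concentrate.
Concentrate = 88.883/(target fraction) = 228.49 g/s.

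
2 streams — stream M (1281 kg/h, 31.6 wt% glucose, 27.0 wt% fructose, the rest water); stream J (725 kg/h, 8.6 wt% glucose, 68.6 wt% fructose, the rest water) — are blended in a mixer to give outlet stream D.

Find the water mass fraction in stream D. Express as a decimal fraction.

0.347

Total flow out = 1281 + 725 = 2006 kg/h.
water in = 1281×0.414 + 725×0.228 = 695.63 kg/h.
water mass fraction in D = 695.63/2006 = 0.347.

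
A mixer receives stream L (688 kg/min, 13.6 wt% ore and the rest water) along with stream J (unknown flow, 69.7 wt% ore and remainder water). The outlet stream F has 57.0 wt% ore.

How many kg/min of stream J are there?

Let J be the unknown flow. Total out = 688 + J.
ore balance: 93.568 + 0.697·J = 0.570·(688 + J)
(0.697 − 0.570)·J = 0.570×688 − 93.568 = 298.59
J = 298.59 / 0.127 = 2351.1 kg/min

2351 kg/min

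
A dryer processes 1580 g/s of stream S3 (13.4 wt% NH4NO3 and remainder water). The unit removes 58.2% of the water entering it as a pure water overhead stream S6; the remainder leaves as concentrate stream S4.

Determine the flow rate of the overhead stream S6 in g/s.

796.3 g/s

water entering = 1580×0.866 = 1368.3 g/s; overhead removed = 0.582×1368.3 = 796.34 g/s.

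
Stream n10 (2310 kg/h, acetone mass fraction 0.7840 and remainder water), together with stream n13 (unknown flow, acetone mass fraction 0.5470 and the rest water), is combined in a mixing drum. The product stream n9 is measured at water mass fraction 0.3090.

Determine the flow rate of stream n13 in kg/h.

1492 kg/h

Let n13 be the unknown flow. Total out = 2310 + n13.
water balance: 498.96 + 0.453·n13 = 0.309·(2310 + n13)
(0.453 − 0.309)·n13 = 0.309×2310 − 498.96 = 214.83
n13 = 214.83 / 0.144 = 1491.9 kg/h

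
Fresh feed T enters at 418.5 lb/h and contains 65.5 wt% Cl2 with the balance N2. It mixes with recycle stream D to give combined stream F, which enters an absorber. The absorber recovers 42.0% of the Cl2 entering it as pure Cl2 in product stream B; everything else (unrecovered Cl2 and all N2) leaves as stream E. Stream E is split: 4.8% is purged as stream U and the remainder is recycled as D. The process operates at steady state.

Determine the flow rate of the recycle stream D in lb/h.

N2 enters only via T and leaves only via the purge: 418.5×0.345 = 0.048×(N2 in E), and the absorber passes all N2, so N2 in F = N2 in E = 3008 lb/h.
Cl2 in F: m_A = 418.5×0.655 + (1−0.048)·(1−0.420)·m_A, so m_A = 274.12/0.4478 = 612.09 lb/h.
E = (1−0.420)×612.09 + 3008 = 3363 lb/h.
Recycle D = (1−0.048)×3363 = 3201.6 lb/h.

3202 lb/h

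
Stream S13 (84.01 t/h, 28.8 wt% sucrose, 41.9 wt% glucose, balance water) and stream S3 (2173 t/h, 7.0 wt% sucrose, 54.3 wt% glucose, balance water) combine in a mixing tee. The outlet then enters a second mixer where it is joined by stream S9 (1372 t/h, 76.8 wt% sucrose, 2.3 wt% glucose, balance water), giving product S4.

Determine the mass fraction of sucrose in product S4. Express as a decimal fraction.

Overall, product flow = 3629 t/h.
sucrose in = 84.01×0.288 + 2173×0.070 + 1372×0.768 = 1230 t/h.
sucrose fraction in S4 = 0.339.

0.339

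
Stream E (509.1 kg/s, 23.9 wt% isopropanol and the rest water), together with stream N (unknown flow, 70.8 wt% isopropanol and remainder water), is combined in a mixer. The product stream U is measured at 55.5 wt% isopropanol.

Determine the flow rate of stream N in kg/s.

1051 kg/s

Let N be the unknown flow. Total out = 509.1 + N.
isopropanol balance: 121.67 + 0.708·N = 0.555·(509.1 + N)
(0.708 − 0.555)·N = 0.555×509.1 − 121.67 = 160.88
N = 160.88 / 0.153 = 1051.5 kg/s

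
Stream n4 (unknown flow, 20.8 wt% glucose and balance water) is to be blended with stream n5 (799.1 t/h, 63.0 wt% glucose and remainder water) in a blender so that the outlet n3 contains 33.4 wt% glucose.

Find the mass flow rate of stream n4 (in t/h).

Let n4 be the unknown flow. Total out = 799.1 + n4.
glucose balance: 503.43 + 0.208·n4 = 0.334·(799.1 + n4)
(0.208 − 0.334)·n4 = 0.334×799.1 − 503.43 = -236.53
n4 = -236.53 / -0.126 = 1877.3 t/h

1877 t/h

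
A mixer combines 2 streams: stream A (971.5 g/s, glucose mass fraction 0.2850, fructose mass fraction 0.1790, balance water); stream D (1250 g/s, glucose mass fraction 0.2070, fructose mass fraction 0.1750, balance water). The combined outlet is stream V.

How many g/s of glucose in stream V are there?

535.6 g/s

glucose out = glucose in = 971.5×0.285 + 1250×0.207 = 535.63 g/s.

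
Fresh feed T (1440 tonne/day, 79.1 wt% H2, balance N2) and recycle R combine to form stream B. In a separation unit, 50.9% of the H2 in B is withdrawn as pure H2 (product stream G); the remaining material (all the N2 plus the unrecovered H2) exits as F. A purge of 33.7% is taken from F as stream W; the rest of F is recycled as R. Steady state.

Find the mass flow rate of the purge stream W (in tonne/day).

N2 enters only via T and leaves only via the purge: 1440×0.209 = 0.337×(N2 in F), and the separation unit passes all N2, so N2 in B = N2 in F = 893.06 tonne/day.
H2 in B: m_A = 1440×0.791 + (1−0.337)·(1−0.509)·m_A, so m_A = 1139/0.6745 = 1688.8 tonne/day.
F = (1−0.509)×1688.8 + 893.06 = 1722.3 tonne/day.
Purge W = 0.337×1722.3 = 580.4 tonne/day.

580.4 tonne/day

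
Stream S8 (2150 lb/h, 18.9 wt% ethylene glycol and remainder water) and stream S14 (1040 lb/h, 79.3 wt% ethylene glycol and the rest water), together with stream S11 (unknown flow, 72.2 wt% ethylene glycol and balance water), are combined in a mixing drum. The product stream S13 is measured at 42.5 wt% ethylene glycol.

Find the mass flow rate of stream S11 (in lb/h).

Let S11 be the unknown flow. Total out = 3190 + S11.
ethylene glycol balance: 1231.1 + 0.722·S11 = 0.425·(3190 + S11)
(0.722 − 0.425)·S11 = 0.425×3190 − 1231.1 = 124.68
S11 = 124.68 / 0.297 = 419.8 lb/h

419.8 lb/h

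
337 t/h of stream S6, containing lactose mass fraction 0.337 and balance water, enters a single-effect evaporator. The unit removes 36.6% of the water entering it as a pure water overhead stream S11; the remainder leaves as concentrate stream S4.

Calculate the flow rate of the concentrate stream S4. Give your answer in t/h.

water entering = 337×0.663 = 223.43 t/h; overhead removed = 0.366×223.43 = 81.776 t/h.
Concentrate = 337 − 81.776 = 255.22 t/h.

255.2 t/h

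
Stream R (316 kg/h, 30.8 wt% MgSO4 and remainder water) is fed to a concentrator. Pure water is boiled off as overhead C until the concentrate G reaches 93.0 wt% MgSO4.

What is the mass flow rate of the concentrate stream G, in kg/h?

MgSO4 is conserved: 316×0.308 = 97.328 kg/h all reports to the concentrate.
Concentrate = 97.328/(target fraction) = 104.65 kg/h.

104.7 kg/h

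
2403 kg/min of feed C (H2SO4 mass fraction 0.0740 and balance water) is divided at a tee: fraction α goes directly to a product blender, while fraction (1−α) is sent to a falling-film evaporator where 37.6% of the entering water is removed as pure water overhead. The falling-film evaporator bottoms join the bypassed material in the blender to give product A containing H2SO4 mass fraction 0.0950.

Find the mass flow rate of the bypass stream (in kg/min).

877.4 kg/min

All 2403×0.074 = 177.82 kg/min of H2SO4 reaches A, so A = 177.82/0.095 = 1871.8 kg/min and vapour = 531.19 kg/min.
The evaporator receives (1−α)·2403 of feed at 0.926 water and removes 0.376 of that water:
0.376×0.926×(1−α)×2403 = 531.19
(1−α) = 531.19/836.67 = 0.6349;  α = 0.3651.
Bypass flow = 0.3651×2403 = 877.37 kg/min.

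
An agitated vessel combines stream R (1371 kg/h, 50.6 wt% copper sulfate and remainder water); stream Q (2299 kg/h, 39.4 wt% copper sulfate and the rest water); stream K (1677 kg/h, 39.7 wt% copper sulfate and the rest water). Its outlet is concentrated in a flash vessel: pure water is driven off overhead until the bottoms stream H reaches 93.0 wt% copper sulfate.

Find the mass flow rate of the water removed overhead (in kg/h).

2911 kg/h

copper sulfate entering = 1371×0.506 + 2299×0.394 + 1677×0.397 = 2265.3 kg/h.
All copper sulfate reports to H, so H = 2265.3/0.930 = 2435.8 kg/h.
Total feed = 5347 kg/h; overhead = 5347 − 2435.8 = 2911.2 kg/h.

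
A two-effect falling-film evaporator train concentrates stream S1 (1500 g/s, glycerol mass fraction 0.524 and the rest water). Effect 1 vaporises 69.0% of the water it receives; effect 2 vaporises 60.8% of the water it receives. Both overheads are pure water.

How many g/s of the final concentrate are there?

water in feed = 1500×0.476 = 714 g/s.
After stage 1: water left = (1−0.690)×714 = 221.34; stream total = 1007.3 g/s.
After stage 2: water left = (1−0.608)×221.34 = 86.765; final concentrate = 872.77 g/s.

872.8 g/s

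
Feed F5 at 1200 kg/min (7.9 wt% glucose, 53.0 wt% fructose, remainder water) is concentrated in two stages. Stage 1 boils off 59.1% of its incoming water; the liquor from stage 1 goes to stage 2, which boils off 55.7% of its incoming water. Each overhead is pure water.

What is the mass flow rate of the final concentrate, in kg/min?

water in feed = 1200×0.391 = 469.2 kg/min.
After stage 1: water left = (1−0.591)×469.2 = 191.9; stream total = 922.7 kg/min.
After stage 2: water left = (1−0.557)×191.9 = 85.013; final concentrate = 815.81 kg/min.

815.8 kg/min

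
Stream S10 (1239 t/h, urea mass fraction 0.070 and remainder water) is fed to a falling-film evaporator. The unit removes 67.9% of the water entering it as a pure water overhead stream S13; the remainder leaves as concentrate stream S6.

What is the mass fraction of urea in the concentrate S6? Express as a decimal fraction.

0.190

urea is not removed: 1239×0.070 = 86.73 t/h of urea enters S6.
water entering = 1239×0.930 = 1152.3 t/h; overhead removed = 0.679×1152.3 = 782.39 t/h.
Concentrate = 1239 − 782.39 = 456.61 t/h.
Mass fraction = 86.73/456.61 = 0.190.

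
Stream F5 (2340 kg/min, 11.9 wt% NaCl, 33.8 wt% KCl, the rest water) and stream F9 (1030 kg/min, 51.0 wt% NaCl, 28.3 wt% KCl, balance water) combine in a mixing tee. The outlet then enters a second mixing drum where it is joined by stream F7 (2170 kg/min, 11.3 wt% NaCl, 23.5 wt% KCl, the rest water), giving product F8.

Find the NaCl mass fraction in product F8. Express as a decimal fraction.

Overall, product flow = 5540 kg/min.
NaCl in = 2340×0.119 + 1030×0.510 + 2170×0.113 = 1049 kg/min.
NaCl fraction in F8 = 0.1893.

0.1893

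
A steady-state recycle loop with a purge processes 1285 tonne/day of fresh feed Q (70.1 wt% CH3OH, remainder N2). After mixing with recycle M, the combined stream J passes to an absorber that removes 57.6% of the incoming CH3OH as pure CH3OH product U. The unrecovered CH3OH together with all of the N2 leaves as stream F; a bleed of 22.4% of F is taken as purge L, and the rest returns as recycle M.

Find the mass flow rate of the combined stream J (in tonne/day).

N2 enters only via Q and leaves only via the purge: 1285×0.299 = 0.224×(N2 in F), and the absorber passes all N2, so N2 in J = N2 in F = 1715.2 tonne/day.
CH3OH in J: m_A = 1285×0.701 + (1−0.224)·(1−0.576)·m_A, so m_A = 900.78/0.6710 = 1342.5 tonne/day.
J = 1342.5 + 1715.2 = 3057.7 tonne/day.

3058 tonne/day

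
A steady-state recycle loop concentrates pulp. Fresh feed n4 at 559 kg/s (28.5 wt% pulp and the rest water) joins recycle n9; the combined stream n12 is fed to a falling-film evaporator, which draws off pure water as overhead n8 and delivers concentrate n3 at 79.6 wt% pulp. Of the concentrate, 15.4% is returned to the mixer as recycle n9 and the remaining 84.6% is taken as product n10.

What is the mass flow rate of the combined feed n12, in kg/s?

595.4 kg/s

Overall pulp balance (none leaves overhead): pulp in fresh feed = pulp in product, i.e. 559×0.285 = (1−0.154)·n3·0.796.
n3 = 159.31/(0.796×0.846) = 236.58 kg/s.
Recycle n9 = 0.154×236.58 = 36.433 kg/s.
Combined feed n12 = 559 + 36.433 = 595.43 kg/s.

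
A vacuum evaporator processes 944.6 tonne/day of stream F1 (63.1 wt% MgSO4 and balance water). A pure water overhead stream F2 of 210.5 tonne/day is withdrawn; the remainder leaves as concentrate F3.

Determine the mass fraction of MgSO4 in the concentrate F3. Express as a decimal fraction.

0.812

MgSO4 is not removed: 944.6×0.631 = 596.04 tonne/day of MgSO4 enters F3.
Concentrate = 944.6 − 210.5 = 734.1 tonne/day.
Mass fraction = 596.04/734.1 = 0.812.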